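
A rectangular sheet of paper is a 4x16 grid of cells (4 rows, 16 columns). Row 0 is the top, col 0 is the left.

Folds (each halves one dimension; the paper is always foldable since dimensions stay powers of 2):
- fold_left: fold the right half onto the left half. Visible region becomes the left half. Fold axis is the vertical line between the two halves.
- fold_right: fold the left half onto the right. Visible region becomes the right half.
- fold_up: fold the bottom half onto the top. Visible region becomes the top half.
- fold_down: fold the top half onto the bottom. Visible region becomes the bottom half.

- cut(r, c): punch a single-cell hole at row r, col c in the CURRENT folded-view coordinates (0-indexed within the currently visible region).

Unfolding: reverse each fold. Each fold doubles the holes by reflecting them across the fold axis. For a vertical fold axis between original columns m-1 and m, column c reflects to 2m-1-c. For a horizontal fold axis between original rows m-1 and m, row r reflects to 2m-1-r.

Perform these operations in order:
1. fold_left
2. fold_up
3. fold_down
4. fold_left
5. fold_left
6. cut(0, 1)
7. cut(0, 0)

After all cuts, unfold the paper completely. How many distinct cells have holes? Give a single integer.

Op 1 fold_left: fold axis v@8; visible region now rows[0,4) x cols[0,8) = 4x8
Op 2 fold_up: fold axis h@2; visible region now rows[0,2) x cols[0,8) = 2x8
Op 3 fold_down: fold axis h@1; visible region now rows[1,2) x cols[0,8) = 1x8
Op 4 fold_left: fold axis v@4; visible region now rows[1,2) x cols[0,4) = 1x4
Op 5 fold_left: fold axis v@2; visible region now rows[1,2) x cols[0,2) = 1x2
Op 6 cut(0, 1): punch at orig (1,1); cuts so far [(1, 1)]; region rows[1,2) x cols[0,2) = 1x2
Op 7 cut(0, 0): punch at orig (1,0); cuts so far [(1, 0), (1, 1)]; region rows[1,2) x cols[0,2) = 1x2
Unfold 1 (reflect across v@2): 4 holes -> [(1, 0), (1, 1), (1, 2), (1, 3)]
Unfold 2 (reflect across v@4): 8 holes -> [(1, 0), (1, 1), (1, 2), (1, 3), (1, 4), (1, 5), (1, 6), (1, 7)]
Unfold 3 (reflect across h@1): 16 holes -> [(0, 0), (0, 1), (0, 2), (0, 3), (0, 4), (0, 5), (0, 6), (0, 7), (1, 0), (1, 1), (1, 2), (1, 3), (1, 4), (1, 5), (1, 6), (1, 7)]
Unfold 4 (reflect across h@2): 32 holes -> [(0, 0), (0, 1), (0, 2), (0, 3), (0, 4), (0, 5), (0, 6), (0, 7), (1, 0), (1, 1), (1, 2), (1, 3), (1, 4), (1, 5), (1, 6), (1, 7), (2, 0), (2, 1), (2, 2), (2, 3), (2, 4), (2, 5), (2, 6), (2, 7), (3, 0), (3, 1), (3, 2), (3, 3), (3, 4), (3, 5), (3, 6), (3, 7)]
Unfold 5 (reflect across v@8): 64 holes -> [(0, 0), (0, 1), (0, 2), (0, 3), (0, 4), (0, 5), (0, 6), (0, 7), (0, 8), (0, 9), (0, 10), (0, 11), (0, 12), (0, 13), (0, 14), (0, 15), (1, 0), (1, 1), (1, 2), (1, 3), (1, 4), (1, 5), (1, 6), (1, 7), (1, 8), (1, 9), (1, 10), (1, 11), (1, 12), (1, 13), (1, 14), (1, 15), (2, 0), (2, 1), (2, 2), (2, 3), (2, 4), (2, 5), (2, 6), (2, 7), (2, 8), (2, 9), (2, 10), (2, 11), (2, 12), (2, 13), (2, 14), (2, 15), (3, 0), (3, 1), (3, 2), (3, 3), (3, 4), (3, 5), (3, 6), (3, 7), (3, 8), (3, 9), (3, 10), (3, 11), (3, 12), (3, 13), (3, 14), (3, 15)]

Answer: 64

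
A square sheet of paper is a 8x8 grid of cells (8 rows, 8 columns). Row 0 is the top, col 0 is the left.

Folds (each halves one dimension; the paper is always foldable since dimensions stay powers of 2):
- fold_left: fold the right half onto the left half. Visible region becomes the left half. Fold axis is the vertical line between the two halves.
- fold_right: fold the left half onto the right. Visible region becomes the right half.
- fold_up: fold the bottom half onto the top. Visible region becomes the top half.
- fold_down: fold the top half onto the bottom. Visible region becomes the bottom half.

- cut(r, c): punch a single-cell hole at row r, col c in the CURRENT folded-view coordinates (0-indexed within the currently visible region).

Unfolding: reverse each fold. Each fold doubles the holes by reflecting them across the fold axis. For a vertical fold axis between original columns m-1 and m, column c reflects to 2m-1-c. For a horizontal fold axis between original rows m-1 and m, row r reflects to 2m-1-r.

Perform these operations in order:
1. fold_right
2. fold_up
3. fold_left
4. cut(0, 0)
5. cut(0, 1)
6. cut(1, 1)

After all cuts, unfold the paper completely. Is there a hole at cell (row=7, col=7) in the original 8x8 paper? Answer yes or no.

Op 1 fold_right: fold axis v@4; visible region now rows[0,8) x cols[4,8) = 8x4
Op 2 fold_up: fold axis h@4; visible region now rows[0,4) x cols[4,8) = 4x4
Op 3 fold_left: fold axis v@6; visible region now rows[0,4) x cols[4,6) = 4x2
Op 4 cut(0, 0): punch at orig (0,4); cuts so far [(0, 4)]; region rows[0,4) x cols[4,6) = 4x2
Op 5 cut(0, 1): punch at orig (0,5); cuts so far [(0, 4), (0, 5)]; region rows[0,4) x cols[4,6) = 4x2
Op 6 cut(1, 1): punch at orig (1,5); cuts so far [(0, 4), (0, 5), (1, 5)]; region rows[0,4) x cols[4,6) = 4x2
Unfold 1 (reflect across v@6): 6 holes -> [(0, 4), (0, 5), (0, 6), (0, 7), (1, 5), (1, 6)]
Unfold 2 (reflect across h@4): 12 holes -> [(0, 4), (0, 5), (0, 6), (0, 7), (1, 5), (1, 6), (6, 5), (6, 6), (7, 4), (7, 5), (7, 6), (7, 7)]
Unfold 3 (reflect across v@4): 24 holes -> [(0, 0), (0, 1), (0, 2), (0, 3), (0, 4), (0, 5), (0, 6), (0, 7), (1, 1), (1, 2), (1, 5), (1, 6), (6, 1), (6, 2), (6, 5), (6, 6), (7, 0), (7, 1), (7, 2), (7, 3), (7, 4), (7, 5), (7, 6), (7, 7)]
Holes: [(0, 0), (0, 1), (0, 2), (0, 3), (0, 4), (0, 5), (0, 6), (0, 7), (1, 1), (1, 2), (1, 5), (1, 6), (6, 1), (6, 2), (6, 5), (6, 6), (7, 0), (7, 1), (7, 2), (7, 3), (7, 4), (7, 5), (7, 6), (7, 7)]

Answer: yes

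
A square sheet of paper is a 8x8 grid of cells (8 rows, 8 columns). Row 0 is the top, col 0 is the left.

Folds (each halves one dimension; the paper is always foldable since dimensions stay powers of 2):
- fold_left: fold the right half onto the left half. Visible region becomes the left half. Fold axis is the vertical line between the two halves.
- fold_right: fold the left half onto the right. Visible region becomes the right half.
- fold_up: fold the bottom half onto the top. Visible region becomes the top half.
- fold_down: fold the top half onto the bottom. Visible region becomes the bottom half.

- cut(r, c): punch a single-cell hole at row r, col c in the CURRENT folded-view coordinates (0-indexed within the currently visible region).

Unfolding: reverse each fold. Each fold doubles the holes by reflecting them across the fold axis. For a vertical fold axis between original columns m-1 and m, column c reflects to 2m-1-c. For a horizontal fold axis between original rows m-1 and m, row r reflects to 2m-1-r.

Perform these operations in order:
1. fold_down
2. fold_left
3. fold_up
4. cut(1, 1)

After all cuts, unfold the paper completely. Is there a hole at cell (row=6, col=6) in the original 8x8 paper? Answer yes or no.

Op 1 fold_down: fold axis h@4; visible region now rows[4,8) x cols[0,8) = 4x8
Op 2 fold_left: fold axis v@4; visible region now rows[4,8) x cols[0,4) = 4x4
Op 3 fold_up: fold axis h@6; visible region now rows[4,6) x cols[0,4) = 2x4
Op 4 cut(1, 1): punch at orig (5,1); cuts so far [(5, 1)]; region rows[4,6) x cols[0,4) = 2x4
Unfold 1 (reflect across h@6): 2 holes -> [(5, 1), (6, 1)]
Unfold 2 (reflect across v@4): 4 holes -> [(5, 1), (5, 6), (6, 1), (6, 6)]
Unfold 3 (reflect across h@4): 8 holes -> [(1, 1), (1, 6), (2, 1), (2, 6), (5, 1), (5, 6), (6, 1), (6, 6)]
Holes: [(1, 1), (1, 6), (2, 1), (2, 6), (5, 1), (5, 6), (6, 1), (6, 6)]

Answer: yes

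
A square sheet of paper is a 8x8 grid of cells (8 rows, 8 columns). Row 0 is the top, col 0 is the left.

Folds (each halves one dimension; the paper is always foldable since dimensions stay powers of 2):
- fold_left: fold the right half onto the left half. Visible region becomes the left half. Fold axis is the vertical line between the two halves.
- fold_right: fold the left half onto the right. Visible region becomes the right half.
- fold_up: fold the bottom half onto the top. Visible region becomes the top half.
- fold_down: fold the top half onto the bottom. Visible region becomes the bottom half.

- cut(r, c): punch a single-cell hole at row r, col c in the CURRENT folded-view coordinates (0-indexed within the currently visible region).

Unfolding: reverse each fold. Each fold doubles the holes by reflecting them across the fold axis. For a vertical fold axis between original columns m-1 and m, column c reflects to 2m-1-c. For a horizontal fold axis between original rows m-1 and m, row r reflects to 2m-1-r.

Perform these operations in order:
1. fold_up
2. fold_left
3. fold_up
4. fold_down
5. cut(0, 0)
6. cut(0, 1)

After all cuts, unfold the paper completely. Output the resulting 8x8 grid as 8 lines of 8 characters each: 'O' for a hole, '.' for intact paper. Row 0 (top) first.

Op 1 fold_up: fold axis h@4; visible region now rows[0,4) x cols[0,8) = 4x8
Op 2 fold_left: fold axis v@4; visible region now rows[0,4) x cols[0,4) = 4x4
Op 3 fold_up: fold axis h@2; visible region now rows[0,2) x cols[0,4) = 2x4
Op 4 fold_down: fold axis h@1; visible region now rows[1,2) x cols[0,4) = 1x4
Op 5 cut(0, 0): punch at orig (1,0); cuts so far [(1, 0)]; region rows[1,2) x cols[0,4) = 1x4
Op 6 cut(0, 1): punch at orig (1,1); cuts so far [(1, 0), (1, 1)]; region rows[1,2) x cols[0,4) = 1x4
Unfold 1 (reflect across h@1): 4 holes -> [(0, 0), (0, 1), (1, 0), (1, 1)]
Unfold 2 (reflect across h@2): 8 holes -> [(0, 0), (0, 1), (1, 0), (1, 1), (2, 0), (2, 1), (3, 0), (3, 1)]
Unfold 3 (reflect across v@4): 16 holes -> [(0, 0), (0, 1), (0, 6), (0, 7), (1, 0), (1, 1), (1, 6), (1, 7), (2, 0), (2, 1), (2, 6), (2, 7), (3, 0), (3, 1), (3, 6), (3, 7)]
Unfold 4 (reflect across h@4): 32 holes -> [(0, 0), (0, 1), (0, 6), (0, 7), (1, 0), (1, 1), (1, 6), (1, 7), (2, 0), (2, 1), (2, 6), (2, 7), (3, 0), (3, 1), (3, 6), (3, 7), (4, 0), (4, 1), (4, 6), (4, 7), (5, 0), (5, 1), (5, 6), (5, 7), (6, 0), (6, 1), (6, 6), (6, 7), (7, 0), (7, 1), (7, 6), (7, 7)]

Answer: OO....OO
OO....OO
OO....OO
OO....OO
OO....OO
OO....OO
OO....OO
OO....OO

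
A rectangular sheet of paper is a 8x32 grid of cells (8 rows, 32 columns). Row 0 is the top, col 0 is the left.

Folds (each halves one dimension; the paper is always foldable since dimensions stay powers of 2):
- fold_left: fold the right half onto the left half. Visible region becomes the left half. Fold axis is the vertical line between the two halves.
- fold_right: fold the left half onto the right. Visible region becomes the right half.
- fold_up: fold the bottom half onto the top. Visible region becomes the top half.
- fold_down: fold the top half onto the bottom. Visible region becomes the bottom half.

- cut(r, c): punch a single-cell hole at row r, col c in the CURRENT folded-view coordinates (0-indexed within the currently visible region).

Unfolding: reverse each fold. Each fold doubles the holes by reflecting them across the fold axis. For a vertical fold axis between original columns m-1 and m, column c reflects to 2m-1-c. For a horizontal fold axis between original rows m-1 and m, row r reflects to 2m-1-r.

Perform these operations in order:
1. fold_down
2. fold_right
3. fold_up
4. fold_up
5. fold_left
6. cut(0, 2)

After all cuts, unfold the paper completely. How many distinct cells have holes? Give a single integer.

Answer: 32

Derivation:
Op 1 fold_down: fold axis h@4; visible region now rows[4,8) x cols[0,32) = 4x32
Op 2 fold_right: fold axis v@16; visible region now rows[4,8) x cols[16,32) = 4x16
Op 3 fold_up: fold axis h@6; visible region now rows[4,6) x cols[16,32) = 2x16
Op 4 fold_up: fold axis h@5; visible region now rows[4,5) x cols[16,32) = 1x16
Op 5 fold_left: fold axis v@24; visible region now rows[4,5) x cols[16,24) = 1x8
Op 6 cut(0, 2): punch at orig (4,18); cuts so far [(4, 18)]; region rows[4,5) x cols[16,24) = 1x8
Unfold 1 (reflect across v@24): 2 holes -> [(4, 18), (4, 29)]
Unfold 2 (reflect across h@5): 4 holes -> [(4, 18), (4, 29), (5, 18), (5, 29)]
Unfold 3 (reflect across h@6): 8 holes -> [(4, 18), (4, 29), (5, 18), (5, 29), (6, 18), (6, 29), (7, 18), (7, 29)]
Unfold 4 (reflect across v@16): 16 holes -> [(4, 2), (4, 13), (4, 18), (4, 29), (5, 2), (5, 13), (5, 18), (5, 29), (6, 2), (6, 13), (6, 18), (6, 29), (7, 2), (7, 13), (7, 18), (7, 29)]
Unfold 5 (reflect across h@4): 32 holes -> [(0, 2), (0, 13), (0, 18), (0, 29), (1, 2), (1, 13), (1, 18), (1, 29), (2, 2), (2, 13), (2, 18), (2, 29), (3, 2), (3, 13), (3, 18), (3, 29), (4, 2), (4, 13), (4, 18), (4, 29), (5, 2), (5, 13), (5, 18), (5, 29), (6, 2), (6, 13), (6, 18), (6, 29), (7, 2), (7, 13), (7, 18), (7, 29)]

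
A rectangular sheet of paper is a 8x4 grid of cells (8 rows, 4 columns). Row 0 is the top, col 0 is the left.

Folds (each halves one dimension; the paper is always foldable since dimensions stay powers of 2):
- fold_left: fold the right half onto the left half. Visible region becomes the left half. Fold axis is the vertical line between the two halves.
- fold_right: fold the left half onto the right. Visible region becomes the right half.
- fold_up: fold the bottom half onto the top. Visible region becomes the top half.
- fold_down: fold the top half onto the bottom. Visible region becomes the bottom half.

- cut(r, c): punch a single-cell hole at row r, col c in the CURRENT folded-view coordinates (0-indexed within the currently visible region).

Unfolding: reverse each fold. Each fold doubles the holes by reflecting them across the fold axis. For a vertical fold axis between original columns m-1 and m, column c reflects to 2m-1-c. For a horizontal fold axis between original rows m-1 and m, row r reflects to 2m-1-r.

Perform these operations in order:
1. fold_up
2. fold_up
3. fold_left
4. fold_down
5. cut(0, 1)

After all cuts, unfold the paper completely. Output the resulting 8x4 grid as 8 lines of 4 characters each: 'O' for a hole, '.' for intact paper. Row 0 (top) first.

Op 1 fold_up: fold axis h@4; visible region now rows[0,4) x cols[0,4) = 4x4
Op 2 fold_up: fold axis h@2; visible region now rows[0,2) x cols[0,4) = 2x4
Op 3 fold_left: fold axis v@2; visible region now rows[0,2) x cols[0,2) = 2x2
Op 4 fold_down: fold axis h@1; visible region now rows[1,2) x cols[0,2) = 1x2
Op 5 cut(0, 1): punch at orig (1,1); cuts so far [(1, 1)]; region rows[1,2) x cols[0,2) = 1x2
Unfold 1 (reflect across h@1): 2 holes -> [(0, 1), (1, 1)]
Unfold 2 (reflect across v@2): 4 holes -> [(0, 1), (0, 2), (1, 1), (1, 2)]
Unfold 3 (reflect across h@2): 8 holes -> [(0, 1), (0, 2), (1, 1), (1, 2), (2, 1), (2, 2), (3, 1), (3, 2)]
Unfold 4 (reflect across h@4): 16 holes -> [(0, 1), (0, 2), (1, 1), (1, 2), (2, 1), (2, 2), (3, 1), (3, 2), (4, 1), (4, 2), (5, 1), (5, 2), (6, 1), (6, 2), (7, 1), (7, 2)]

Answer: .OO.
.OO.
.OO.
.OO.
.OO.
.OO.
.OO.
.OO.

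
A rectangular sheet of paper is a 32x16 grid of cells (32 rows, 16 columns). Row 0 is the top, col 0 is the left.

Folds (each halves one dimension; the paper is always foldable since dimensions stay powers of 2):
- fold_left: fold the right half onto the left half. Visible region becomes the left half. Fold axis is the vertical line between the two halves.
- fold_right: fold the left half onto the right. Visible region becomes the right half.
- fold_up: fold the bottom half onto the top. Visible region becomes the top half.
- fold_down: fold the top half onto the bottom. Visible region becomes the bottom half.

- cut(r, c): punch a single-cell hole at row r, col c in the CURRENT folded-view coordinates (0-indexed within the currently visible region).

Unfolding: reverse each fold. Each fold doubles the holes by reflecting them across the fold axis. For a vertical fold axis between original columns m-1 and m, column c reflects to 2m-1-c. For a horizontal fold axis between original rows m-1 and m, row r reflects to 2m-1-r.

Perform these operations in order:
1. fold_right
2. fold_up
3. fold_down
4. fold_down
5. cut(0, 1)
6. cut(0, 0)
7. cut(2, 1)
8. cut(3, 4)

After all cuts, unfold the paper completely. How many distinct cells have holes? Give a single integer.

Op 1 fold_right: fold axis v@8; visible region now rows[0,32) x cols[8,16) = 32x8
Op 2 fold_up: fold axis h@16; visible region now rows[0,16) x cols[8,16) = 16x8
Op 3 fold_down: fold axis h@8; visible region now rows[8,16) x cols[8,16) = 8x8
Op 4 fold_down: fold axis h@12; visible region now rows[12,16) x cols[8,16) = 4x8
Op 5 cut(0, 1): punch at orig (12,9); cuts so far [(12, 9)]; region rows[12,16) x cols[8,16) = 4x8
Op 6 cut(0, 0): punch at orig (12,8); cuts so far [(12, 8), (12, 9)]; region rows[12,16) x cols[8,16) = 4x8
Op 7 cut(2, 1): punch at orig (14,9); cuts so far [(12, 8), (12, 9), (14, 9)]; region rows[12,16) x cols[8,16) = 4x8
Op 8 cut(3, 4): punch at orig (15,12); cuts so far [(12, 8), (12, 9), (14, 9), (15, 12)]; region rows[12,16) x cols[8,16) = 4x8
Unfold 1 (reflect across h@12): 8 holes -> [(8, 12), (9, 9), (11, 8), (11, 9), (12, 8), (12, 9), (14, 9), (15, 12)]
Unfold 2 (reflect across h@8): 16 holes -> [(0, 12), (1, 9), (3, 8), (3, 9), (4, 8), (4, 9), (6, 9), (7, 12), (8, 12), (9, 9), (11, 8), (11, 9), (12, 8), (12, 9), (14, 9), (15, 12)]
Unfold 3 (reflect across h@16): 32 holes -> [(0, 12), (1, 9), (3, 8), (3, 9), (4, 8), (4, 9), (6, 9), (7, 12), (8, 12), (9, 9), (11, 8), (11, 9), (12, 8), (12, 9), (14, 9), (15, 12), (16, 12), (17, 9), (19, 8), (19, 9), (20, 8), (20, 9), (22, 9), (23, 12), (24, 12), (25, 9), (27, 8), (27, 9), (28, 8), (28, 9), (30, 9), (31, 12)]
Unfold 4 (reflect across v@8): 64 holes -> [(0, 3), (0, 12), (1, 6), (1, 9), (3, 6), (3, 7), (3, 8), (3, 9), (4, 6), (4, 7), (4, 8), (4, 9), (6, 6), (6, 9), (7, 3), (7, 12), (8, 3), (8, 12), (9, 6), (9, 9), (11, 6), (11, 7), (11, 8), (11, 9), (12, 6), (12, 7), (12, 8), (12, 9), (14, 6), (14, 9), (15, 3), (15, 12), (16, 3), (16, 12), (17, 6), (17, 9), (19, 6), (19, 7), (19, 8), (19, 9), (20, 6), (20, 7), (20, 8), (20, 9), (22, 6), (22, 9), (23, 3), (23, 12), (24, 3), (24, 12), (25, 6), (25, 9), (27, 6), (27, 7), (27, 8), (27, 9), (28, 6), (28, 7), (28, 8), (28, 9), (30, 6), (30, 9), (31, 3), (31, 12)]

Answer: 64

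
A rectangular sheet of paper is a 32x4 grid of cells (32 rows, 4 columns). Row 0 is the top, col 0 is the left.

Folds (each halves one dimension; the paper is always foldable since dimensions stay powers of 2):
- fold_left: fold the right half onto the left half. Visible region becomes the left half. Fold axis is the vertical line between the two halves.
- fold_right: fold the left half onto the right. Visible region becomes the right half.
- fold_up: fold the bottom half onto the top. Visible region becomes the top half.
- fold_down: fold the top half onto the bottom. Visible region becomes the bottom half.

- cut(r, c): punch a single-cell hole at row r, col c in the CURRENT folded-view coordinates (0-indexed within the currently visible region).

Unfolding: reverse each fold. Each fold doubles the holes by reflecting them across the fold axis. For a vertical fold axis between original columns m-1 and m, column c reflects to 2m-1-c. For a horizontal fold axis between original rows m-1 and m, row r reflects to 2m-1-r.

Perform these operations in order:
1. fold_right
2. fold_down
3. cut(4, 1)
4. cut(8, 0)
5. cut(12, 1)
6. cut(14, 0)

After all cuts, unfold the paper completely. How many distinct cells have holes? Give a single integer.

Answer: 16

Derivation:
Op 1 fold_right: fold axis v@2; visible region now rows[0,32) x cols[2,4) = 32x2
Op 2 fold_down: fold axis h@16; visible region now rows[16,32) x cols[2,4) = 16x2
Op 3 cut(4, 1): punch at orig (20,3); cuts so far [(20, 3)]; region rows[16,32) x cols[2,4) = 16x2
Op 4 cut(8, 0): punch at orig (24,2); cuts so far [(20, 3), (24, 2)]; region rows[16,32) x cols[2,4) = 16x2
Op 5 cut(12, 1): punch at orig (28,3); cuts so far [(20, 3), (24, 2), (28, 3)]; region rows[16,32) x cols[2,4) = 16x2
Op 6 cut(14, 0): punch at orig (30,2); cuts so far [(20, 3), (24, 2), (28, 3), (30, 2)]; region rows[16,32) x cols[2,4) = 16x2
Unfold 1 (reflect across h@16): 8 holes -> [(1, 2), (3, 3), (7, 2), (11, 3), (20, 3), (24, 2), (28, 3), (30, 2)]
Unfold 2 (reflect across v@2): 16 holes -> [(1, 1), (1, 2), (3, 0), (3, 3), (7, 1), (7, 2), (11, 0), (11, 3), (20, 0), (20, 3), (24, 1), (24, 2), (28, 0), (28, 3), (30, 1), (30, 2)]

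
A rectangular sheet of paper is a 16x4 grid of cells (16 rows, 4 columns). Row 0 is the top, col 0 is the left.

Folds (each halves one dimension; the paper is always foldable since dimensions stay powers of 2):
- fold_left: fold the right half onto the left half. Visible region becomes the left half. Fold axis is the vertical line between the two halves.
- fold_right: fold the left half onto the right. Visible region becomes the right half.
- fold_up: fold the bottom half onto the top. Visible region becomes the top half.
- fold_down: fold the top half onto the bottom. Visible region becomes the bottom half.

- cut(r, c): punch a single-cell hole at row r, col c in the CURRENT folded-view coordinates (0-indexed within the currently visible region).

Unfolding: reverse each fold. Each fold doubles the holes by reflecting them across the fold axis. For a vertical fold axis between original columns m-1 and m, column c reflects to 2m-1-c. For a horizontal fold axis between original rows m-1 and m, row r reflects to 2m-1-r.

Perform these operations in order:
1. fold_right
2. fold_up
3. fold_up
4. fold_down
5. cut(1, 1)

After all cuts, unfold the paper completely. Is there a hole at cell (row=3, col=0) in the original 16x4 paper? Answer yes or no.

Op 1 fold_right: fold axis v@2; visible region now rows[0,16) x cols[2,4) = 16x2
Op 2 fold_up: fold axis h@8; visible region now rows[0,8) x cols[2,4) = 8x2
Op 3 fold_up: fold axis h@4; visible region now rows[0,4) x cols[2,4) = 4x2
Op 4 fold_down: fold axis h@2; visible region now rows[2,4) x cols[2,4) = 2x2
Op 5 cut(1, 1): punch at orig (3,3); cuts so far [(3, 3)]; region rows[2,4) x cols[2,4) = 2x2
Unfold 1 (reflect across h@2): 2 holes -> [(0, 3), (3, 3)]
Unfold 2 (reflect across h@4): 4 holes -> [(0, 3), (3, 3), (4, 3), (7, 3)]
Unfold 3 (reflect across h@8): 8 holes -> [(0, 3), (3, 3), (4, 3), (7, 3), (8, 3), (11, 3), (12, 3), (15, 3)]
Unfold 4 (reflect across v@2): 16 holes -> [(0, 0), (0, 3), (3, 0), (3, 3), (4, 0), (4, 3), (7, 0), (7, 3), (8, 0), (8, 3), (11, 0), (11, 3), (12, 0), (12, 3), (15, 0), (15, 3)]
Holes: [(0, 0), (0, 3), (3, 0), (3, 3), (4, 0), (4, 3), (7, 0), (7, 3), (8, 0), (8, 3), (11, 0), (11, 3), (12, 0), (12, 3), (15, 0), (15, 3)]

Answer: yes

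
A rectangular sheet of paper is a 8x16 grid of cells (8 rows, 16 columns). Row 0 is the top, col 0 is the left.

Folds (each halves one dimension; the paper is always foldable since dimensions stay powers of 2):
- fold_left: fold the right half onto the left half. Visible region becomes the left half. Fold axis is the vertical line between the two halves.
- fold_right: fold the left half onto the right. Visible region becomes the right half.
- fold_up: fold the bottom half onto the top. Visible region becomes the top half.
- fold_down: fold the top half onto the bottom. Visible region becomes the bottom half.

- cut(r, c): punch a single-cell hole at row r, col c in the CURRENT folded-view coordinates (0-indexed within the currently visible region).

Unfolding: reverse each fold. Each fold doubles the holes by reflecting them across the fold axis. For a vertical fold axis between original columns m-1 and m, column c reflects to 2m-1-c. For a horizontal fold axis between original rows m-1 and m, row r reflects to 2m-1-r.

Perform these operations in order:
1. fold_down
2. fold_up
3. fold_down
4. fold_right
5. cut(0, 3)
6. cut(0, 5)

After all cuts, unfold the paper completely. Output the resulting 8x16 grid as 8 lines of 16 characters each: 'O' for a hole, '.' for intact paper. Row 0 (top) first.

Answer: ..O.O......O.O..
..O.O......O.O..
..O.O......O.O..
..O.O......O.O..
..O.O......O.O..
..O.O......O.O..
..O.O......O.O..
..O.O......O.O..

Derivation:
Op 1 fold_down: fold axis h@4; visible region now rows[4,8) x cols[0,16) = 4x16
Op 2 fold_up: fold axis h@6; visible region now rows[4,6) x cols[0,16) = 2x16
Op 3 fold_down: fold axis h@5; visible region now rows[5,6) x cols[0,16) = 1x16
Op 4 fold_right: fold axis v@8; visible region now rows[5,6) x cols[8,16) = 1x8
Op 5 cut(0, 3): punch at orig (5,11); cuts so far [(5, 11)]; region rows[5,6) x cols[8,16) = 1x8
Op 6 cut(0, 5): punch at orig (5,13); cuts so far [(5, 11), (5, 13)]; region rows[5,6) x cols[8,16) = 1x8
Unfold 1 (reflect across v@8): 4 holes -> [(5, 2), (5, 4), (5, 11), (5, 13)]
Unfold 2 (reflect across h@5): 8 holes -> [(4, 2), (4, 4), (4, 11), (4, 13), (5, 2), (5, 4), (5, 11), (5, 13)]
Unfold 3 (reflect across h@6): 16 holes -> [(4, 2), (4, 4), (4, 11), (4, 13), (5, 2), (5, 4), (5, 11), (5, 13), (6, 2), (6, 4), (6, 11), (6, 13), (7, 2), (7, 4), (7, 11), (7, 13)]
Unfold 4 (reflect across h@4): 32 holes -> [(0, 2), (0, 4), (0, 11), (0, 13), (1, 2), (1, 4), (1, 11), (1, 13), (2, 2), (2, 4), (2, 11), (2, 13), (3, 2), (3, 4), (3, 11), (3, 13), (4, 2), (4, 4), (4, 11), (4, 13), (5, 2), (5, 4), (5, 11), (5, 13), (6, 2), (6, 4), (6, 11), (6, 13), (7, 2), (7, 4), (7, 11), (7, 13)]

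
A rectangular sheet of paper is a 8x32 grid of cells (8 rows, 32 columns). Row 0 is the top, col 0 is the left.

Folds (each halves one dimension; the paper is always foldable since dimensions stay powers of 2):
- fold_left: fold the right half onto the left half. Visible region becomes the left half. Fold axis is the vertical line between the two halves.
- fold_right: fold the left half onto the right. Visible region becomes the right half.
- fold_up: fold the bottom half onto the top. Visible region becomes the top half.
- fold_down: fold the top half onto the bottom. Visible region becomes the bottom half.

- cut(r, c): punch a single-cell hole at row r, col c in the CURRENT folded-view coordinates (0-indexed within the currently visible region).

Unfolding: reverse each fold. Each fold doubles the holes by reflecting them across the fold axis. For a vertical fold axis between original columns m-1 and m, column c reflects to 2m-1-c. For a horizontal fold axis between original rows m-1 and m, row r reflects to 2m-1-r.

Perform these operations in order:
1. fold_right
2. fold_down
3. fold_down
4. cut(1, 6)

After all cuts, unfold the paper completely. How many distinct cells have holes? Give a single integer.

Answer: 8

Derivation:
Op 1 fold_right: fold axis v@16; visible region now rows[0,8) x cols[16,32) = 8x16
Op 2 fold_down: fold axis h@4; visible region now rows[4,8) x cols[16,32) = 4x16
Op 3 fold_down: fold axis h@6; visible region now rows[6,8) x cols[16,32) = 2x16
Op 4 cut(1, 6): punch at orig (7,22); cuts so far [(7, 22)]; region rows[6,8) x cols[16,32) = 2x16
Unfold 1 (reflect across h@6): 2 holes -> [(4, 22), (7, 22)]
Unfold 2 (reflect across h@4): 4 holes -> [(0, 22), (3, 22), (4, 22), (7, 22)]
Unfold 3 (reflect across v@16): 8 holes -> [(0, 9), (0, 22), (3, 9), (3, 22), (4, 9), (4, 22), (7, 9), (7, 22)]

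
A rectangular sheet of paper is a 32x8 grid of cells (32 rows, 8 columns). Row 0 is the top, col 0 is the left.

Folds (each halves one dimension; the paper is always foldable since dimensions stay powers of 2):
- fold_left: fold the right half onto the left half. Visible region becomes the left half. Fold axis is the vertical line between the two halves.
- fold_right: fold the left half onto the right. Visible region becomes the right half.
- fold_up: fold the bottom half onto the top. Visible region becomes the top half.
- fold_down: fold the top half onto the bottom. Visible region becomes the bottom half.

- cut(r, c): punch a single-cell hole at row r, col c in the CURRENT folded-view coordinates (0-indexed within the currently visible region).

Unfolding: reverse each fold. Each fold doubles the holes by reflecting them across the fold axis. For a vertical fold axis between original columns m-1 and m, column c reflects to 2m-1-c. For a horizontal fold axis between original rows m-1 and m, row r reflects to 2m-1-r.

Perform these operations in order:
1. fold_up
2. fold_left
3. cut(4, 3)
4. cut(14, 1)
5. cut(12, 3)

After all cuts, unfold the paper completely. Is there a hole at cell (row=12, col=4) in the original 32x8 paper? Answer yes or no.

Answer: yes

Derivation:
Op 1 fold_up: fold axis h@16; visible region now rows[0,16) x cols[0,8) = 16x8
Op 2 fold_left: fold axis v@4; visible region now rows[0,16) x cols[0,4) = 16x4
Op 3 cut(4, 3): punch at orig (4,3); cuts so far [(4, 3)]; region rows[0,16) x cols[0,4) = 16x4
Op 4 cut(14, 1): punch at orig (14,1); cuts so far [(4, 3), (14, 1)]; region rows[0,16) x cols[0,4) = 16x4
Op 5 cut(12, 3): punch at orig (12,3); cuts so far [(4, 3), (12, 3), (14, 1)]; region rows[0,16) x cols[0,4) = 16x4
Unfold 1 (reflect across v@4): 6 holes -> [(4, 3), (4, 4), (12, 3), (12, 4), (14, 1), (14, 6)]
Unfold 2 (reflect across h@16): 12 holes -> [(4, 3), (4, 4), (12, 3), (12, 4), (14, 1), (14, 6), (17, 1), (17, 6), (19, 3), (19, 4), (27, 3), (27, 4)]
Holes: [(4, 3), (4, 4), (12, 3), (12, 4), (14, 1), (14, 6), (17, 1), (17, 6), (19, 3), (19, 4), (27, 3), (27, 4)]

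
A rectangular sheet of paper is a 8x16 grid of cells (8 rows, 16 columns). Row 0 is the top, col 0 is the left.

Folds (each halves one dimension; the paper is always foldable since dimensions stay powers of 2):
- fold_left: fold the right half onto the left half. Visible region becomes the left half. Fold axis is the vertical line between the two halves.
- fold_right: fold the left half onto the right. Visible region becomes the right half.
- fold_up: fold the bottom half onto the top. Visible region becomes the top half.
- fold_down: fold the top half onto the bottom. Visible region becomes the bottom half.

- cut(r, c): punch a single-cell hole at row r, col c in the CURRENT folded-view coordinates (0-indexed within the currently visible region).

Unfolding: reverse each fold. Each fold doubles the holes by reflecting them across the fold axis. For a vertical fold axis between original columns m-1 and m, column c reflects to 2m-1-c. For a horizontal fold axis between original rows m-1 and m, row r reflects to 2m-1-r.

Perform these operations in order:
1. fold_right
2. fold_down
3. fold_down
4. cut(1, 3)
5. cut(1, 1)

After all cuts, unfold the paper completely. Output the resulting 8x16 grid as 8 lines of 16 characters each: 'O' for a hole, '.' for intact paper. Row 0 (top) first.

Op 1 fold_right: fold axis v@8; visible region now rows[0,8) x cols[8,16) = 8x8
Op 2 fold_down: fold axis h@4; visible region now rows[4,8) x cols[8,16) = 4x8
Op 3 fold_down: fold axis h@6; visible region now rows[6,8) x cols[8,16) = 2x8
Op 4 cut(1, 3): punch at orig (7,11); cuts so far [(7, 11)]; region rows[6,8) x cols[8,16) = 2x8
Op 5 cut(1, 1): punch at orig (7,9); cuts so far [(7, 9), (7, 11)]; region rows[6,8) x cols[8,16) = 2x8
Unfold 1 (reflect across h@6): 4 holes -> [(4, 9), (4, 11), (7, 9), (7, 11)]
Unfold 2 (reflect across h@4): 8 holes -> [(0, 9), (0, 11), (3, 9), (3, 11), (4, 9), (4, 11), (7, 9), (7, 11)]
Unfold 3 (reflect across v@8): 16 holes -> [(0, 4), (0, 6), (0, 9), (0, 11), (3, 4), (3, 6), (3, 9), (3, 11), (4, 4), (4, 6), (4, 9), (4, 11), (7, 4), (7, 6), (7, 9), (7, 11)]

Answer: ....O.O..O.O....
................
................
....O.O..O.O....
....O.O..O.O....
................
................
....O.O..O.O....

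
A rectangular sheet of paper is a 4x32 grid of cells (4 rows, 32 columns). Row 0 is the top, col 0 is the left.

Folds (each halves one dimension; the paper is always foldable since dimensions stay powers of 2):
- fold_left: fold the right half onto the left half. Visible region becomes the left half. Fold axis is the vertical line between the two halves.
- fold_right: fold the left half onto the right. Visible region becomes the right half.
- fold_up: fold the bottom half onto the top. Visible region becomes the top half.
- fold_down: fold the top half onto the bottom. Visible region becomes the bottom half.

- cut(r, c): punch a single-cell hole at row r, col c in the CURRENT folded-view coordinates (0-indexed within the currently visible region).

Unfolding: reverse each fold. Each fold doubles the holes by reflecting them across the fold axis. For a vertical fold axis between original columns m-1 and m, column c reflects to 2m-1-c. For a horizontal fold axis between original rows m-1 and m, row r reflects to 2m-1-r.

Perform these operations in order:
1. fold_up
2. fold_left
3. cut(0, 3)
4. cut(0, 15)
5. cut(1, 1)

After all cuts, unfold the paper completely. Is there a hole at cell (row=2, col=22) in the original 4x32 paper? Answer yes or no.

Answer: no

Derivation:
Op 1 fold_up: fold axis h@2; visible region now rows[0,2) x cols[0,32) = 2x32
Op 2 fold_left: fold axis v@16; visible region now rows[0,2) x cols[0,16) = 2x16
Op 3 cut(0, 3): punch at orig (0,3); cuts so far [(0, 3)]; region rows[0,2) x cols[0,16) = 2x16
Op 4 cut(0, 15): punch at orig (0,15); cuts so far [(0, 3), (0, 15)]; region rows[0,2) x cols[0,16) = 2x16
Op 5 cut(1, 1): punch at orig (1,1); cuts so far [(0, 3), (0, 15), (1, 1)]; region rows[0,2) x cols[0,16) = 2x16
Unfold 1 (reflect across v@16): 6 holes -> [(0, 3), (0, 15), (0, 16), (0, 28), (1, 1), (1, 30)]
Unfold 2 (reflect across h@2): 12 holes -> [(0, 3), (0, 15), (0, 16), (0, 28), (1, 1), (1, 30), (2, 1), (2, 30), (3, 3), (3, 15), (3, 16), (3, 28)]
Holes: [(0, 3), (0, 15), (0, 16), (0, 28), (1, 1), (1, 30), (2, 1), (2, 30), (3, 3), (3, 15), (3, 16), (3, 28)]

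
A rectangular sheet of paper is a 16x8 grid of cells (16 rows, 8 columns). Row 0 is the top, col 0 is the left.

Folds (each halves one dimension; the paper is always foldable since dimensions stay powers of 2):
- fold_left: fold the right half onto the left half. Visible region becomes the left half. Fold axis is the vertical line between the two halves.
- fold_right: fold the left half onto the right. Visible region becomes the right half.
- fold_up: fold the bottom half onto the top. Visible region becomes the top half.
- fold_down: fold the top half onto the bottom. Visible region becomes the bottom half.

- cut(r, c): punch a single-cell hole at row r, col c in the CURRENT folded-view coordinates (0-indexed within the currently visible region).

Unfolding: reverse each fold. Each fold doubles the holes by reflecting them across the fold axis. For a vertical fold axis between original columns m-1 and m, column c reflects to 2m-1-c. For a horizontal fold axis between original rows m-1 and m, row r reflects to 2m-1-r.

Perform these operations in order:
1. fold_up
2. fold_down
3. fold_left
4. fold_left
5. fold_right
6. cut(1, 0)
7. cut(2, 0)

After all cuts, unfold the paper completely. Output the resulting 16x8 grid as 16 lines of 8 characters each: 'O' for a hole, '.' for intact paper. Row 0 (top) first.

Op 1 fold_up: fold axis h@8; visible region now rows[0,8) x cols[0,8) = 8x8
Op 2 fold_down: fold axis h@4; visible region now rows[4,8) x cols[0,8) = 4x8
Op 3 fold_left: fold axis v@4; visible region now rows[4,8) x cols[0,4) = 4x4
Op 4 fold_left: fold axis v@2; visible region now rows[4,8) x cols[0,2) = 4x2
Op 5 fold_right: fold axis v@1; visible region now rows[4,8) x cols[1,2) = 4x1
Op 6 cut(1, 0): punch at orig (5,1); cuts so far [(5, 1)]; region rows[4,8) x cols[1,2) = 4x1
Op 7 cut(2, 0): punch at orig (6,1); cuts so far [(5, 1), (6, 1)]; region rows[4,8) x cols[1,2) = 4x1
Unfold 1 (reflect across v@1): 4 holes -> [(5, 0), (5, 1), (6, 0), (6, 1)]
Unfold 2 (reflect across v@2): 8 holes -> [(5, 0), (5, 1), (5, 2), (5, 3), (6, 0), (6, 1), (6, 2), (6, 3)]
Unfold 3 (reflect across v@4): 16 holes -> [(5, 0), (5, 1), (5, 2), (5, 3), (5, 4), (5, 5), (5, 6), (5, 7), (6, 0), (6, 1), (6, 2), (6, 3), (6, 4), (6, 5), (6, 6), (6, 7)]
Unfold 4 (reflect across h@4): 32 holes -> [(1, 0), (1, 1), (1, 2), (1, 3), (1, 4), (1, 5), (1, 6), (1, 7), (2, 0), (2, 1), (2, 2), (2, 3), (2, 4), (2, 5), (2, 6), (2, 7), (5, 0), (5, 1), (5, 2), (5, 3), (5, 4), (5, 5), (5, 6), (5, 7), (6, 0), (6, 1), (6, 2), (6, 3), (6, 4), (6, 5), (6, 6), (6, 7)]
Unfold 5 (reflect across h@8): 64 holes -> [(1, 0), (1, 1), (1, 2), (1, 3), (1, 4), (1, 5), (1, 6), (1, 7), (2, 0), (2, 1), (2, 2), (2, 3), (2, 4), (2, 5), (2, 6), (2, 7), (5, 0), (5, 1), (5, 2), (5, 3), (5, 4), (5, 5), (5, 6), (5, 7), (6, 0), (6, 1), (6, 2), (6, 3), (6, 4), (6, 5), (6, 6), (6, 7), (9, 0), (9, 1), (9, 2), (9, 3), (9, 4), (9, 5), (9, 6), (9, 7), (10, 0), (10, 1), (10, 2), (10, 3), (10, 4), (10, 5), (10, 6), (10, 7), (13, 0), (13, 1), (13, 2), (13, 3), (13, 4), (13, 5), (13, 6), (13, 7), (14, 0), (14, 1), (14, 2), (14, 3), (14, 4), (14, 5), (14, 6), (14, 7)]

Answer: ........
OOOOOOOO
OOOOOOOO
........
........
OOOOOOOO
OOOOOOOO
........
........
OOOOOOOO
OOOOOOOO
........
........
OOOOOOOO
OOOOOOOO
........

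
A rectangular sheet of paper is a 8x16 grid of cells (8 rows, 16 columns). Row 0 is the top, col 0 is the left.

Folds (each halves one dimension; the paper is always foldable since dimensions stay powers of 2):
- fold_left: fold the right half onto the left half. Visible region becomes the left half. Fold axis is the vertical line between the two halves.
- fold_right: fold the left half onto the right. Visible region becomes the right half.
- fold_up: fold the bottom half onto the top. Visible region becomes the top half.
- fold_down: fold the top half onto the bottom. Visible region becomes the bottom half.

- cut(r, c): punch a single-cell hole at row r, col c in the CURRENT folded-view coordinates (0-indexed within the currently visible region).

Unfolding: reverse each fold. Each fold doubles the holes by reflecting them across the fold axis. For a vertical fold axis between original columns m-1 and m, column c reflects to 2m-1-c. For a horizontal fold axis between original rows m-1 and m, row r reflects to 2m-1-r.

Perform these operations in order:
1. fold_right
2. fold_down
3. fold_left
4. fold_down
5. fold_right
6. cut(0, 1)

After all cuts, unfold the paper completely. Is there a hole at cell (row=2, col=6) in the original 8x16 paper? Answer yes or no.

Answer: no

Derivation:
Op 1 fold_right: fold axis v@8; visible region now rows[0,8) x cols[8,16) = 8x8
Op 2 fold_down: fold axis h@4; visible region now rows[4,8) x cols[8,16) = 4x8
Op 3 fold_left: fold axis v@12; visible region now rows[4,8) x cols[8,12) = 4x4
Op 4 fold_down: fold axis h@6; visible region now rows[6,8) x cols[8,12) = 2x4
Op 5 fold_right: fold axis v@10; visible region now rows[6,8) x cols[10,12) = 2x2
Op 6 cut(0, 1): punch at orig (6,11); cuts so far [(6, 11)]; region rows[6,8) x cols[10,12) = 2x2
Unfold 1 (reflect across v@10): 2 holes -> [(6, 8), (6, 11)]
Unfold 2 (reflect across h@6): 4 holes -> [(5, 8), (5, 11), (6, 8), (6, 11)]
Unfold 3 (reflect across v@12): 8 holes -> [(5, 8), (5, 11), (5, 12), (5, 15), (6, 8), (6, 11), (6, 12), (6, 15)]
Unfold 4 (reflect across h@4): 16 holes -> [(1, 8), (1, 11), (1, 12), (1, 15), (2, 8), (2, 11), (2, 12), (2, 15), (5, 8), (5, 11), (5, 12), (5, 15), (6, 8), (6, 11), (6, 12), (6, 15)]
Unfold 5 (reflect across v@8): 32 holes -> [(1, 0), (1, 3), (1, 4), (1, 7), (1, 8), (1, 11), (1, 12), (1, 15), (2, 0), (2, 3), (2, 4), (2, 7), (2, 8), (2, 11), (2, 12), (2, 15), (5, 0), (5, 3), (5, 4), (5, 7), (5, 8), (5, 11), (5, 12), (5, 15), (6, 0), (6, 3), (6, 4), (6, 7), (6, 8), (6, 11), (6, 12), (6, 15)]
Holes: [(1, 0), (1, 3), (1, 4), (1, 7), (1, 8), (1, 11), (1, 12), (1, 15), (2, 0), (2, 3), (2, 4), (2, 7), (2, 8), (2, 11), (2, 12), (2, 15), (5, 0), (5, 3), (5, 4), (5, 7), (5, 8), (5, 11), (5, 12), (5, 15), (6, 0), (6, 3), (6, 4), (6, 7), (6, 8), (6, 11), (6, 12), (6, 15)]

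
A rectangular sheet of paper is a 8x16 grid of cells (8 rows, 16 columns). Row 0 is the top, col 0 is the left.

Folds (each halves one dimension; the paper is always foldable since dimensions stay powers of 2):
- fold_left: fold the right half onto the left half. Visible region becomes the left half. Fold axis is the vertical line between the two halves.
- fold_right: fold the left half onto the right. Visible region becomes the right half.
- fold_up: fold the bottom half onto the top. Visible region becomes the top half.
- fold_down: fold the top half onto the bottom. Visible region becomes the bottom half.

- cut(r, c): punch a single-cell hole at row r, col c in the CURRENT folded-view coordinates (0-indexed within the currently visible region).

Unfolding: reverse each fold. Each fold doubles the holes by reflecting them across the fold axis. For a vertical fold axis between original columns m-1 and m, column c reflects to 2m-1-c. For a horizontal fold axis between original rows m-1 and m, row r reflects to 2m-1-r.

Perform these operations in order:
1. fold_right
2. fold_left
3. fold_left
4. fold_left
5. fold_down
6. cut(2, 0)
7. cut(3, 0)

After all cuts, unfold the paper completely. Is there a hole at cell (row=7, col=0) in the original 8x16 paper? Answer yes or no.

Answer: yes

Derivation:
Op 1 fold_right: fold axis v@8; visible region now rows[0,8) x cols[8,16) = 8x8
Op 2 fold_left: fold axis v@12; visible region now rows[0,8) x cols[8,12) = 8x4
Op 3 fold_left: fold axis v@10; visible region now rows[0,8) x cols[8,10) = 8x2
Op 4 fold_left: fold axis v@9; visible region now rows[0,8) x cols[8,9) = 8x1
Op 5 fold_down: fold axis h@4; visible region now rows[4,8) x cols[8,9) = 4x1
Op 6 cut(2, 0): punch at orig (6,8); cuts so far [(6, 8)]; region rows[4,8) x cols[8,9) = 4x1
Op 7 cut(3, 0): punch at orig (7,8); cuts so far [(6, 8), (7, 8)]; region rows[4,8) x cols[8,9) = 4x1
Unfold 1 (reflect across h@4): 4 holes -> [(0, 8), (1, 8), (6, 8), (7, 8)]
Unfold 2 (reflect across v@9): 8 holes -> [(0, 8), (0, 9), (1, 8), (1, 9), (6, 8), (6, 9), (7, 8), (7, 9)]
Unfold 3 (reflect across v@10): 16 holes -> [(0, 8), (0, 9), (0, 10), (0, 11), (1, 8), (1, 9), (1, 10), (1, 11), (6, 8), (6, 9), (6, 10), (6, 11), (7, 8), (7, 9), (7, 10), (7, 11)]
Unfold 4 (reflect across v@12): 32 holes -> [(0, 8), (0, 9), (0, 10), (0, 11), (0, 12), (0, 13), (0, 14), (0, 15), (1, 8), (1, 9), (1, 10), (1, 11), (1, 12), (1, 13), (1, 14), (1, 15), (6, 8), (6, 9), (6, 10), (6, 11), (6, 12), (6, 13), (6, 14), (6, 15), (7, 8), (7, 9), (7, 10), (7, 11), (7, 12), (7, 13), (7, 14), (7, 15)]
Unfold 5 (reflect across v@8): 64 holes -> [(0, 0), (0, 1), (0, 2), (0, 3), (0, 4), (0, 5), (0, 6), (0, 7), (0, 8), (0, 9), (0, 10), (0, 11), (0, 12), (0, 13), (0, 14), (0, 15), (1, 0), (1, 1), (1, 2), (1, 3), (1, 4), (1, 5), (1, 6), (1, 7), (1, 8), (1, 9), (1, 10), (1, 11), (1, 12), (1, 13), (1, 14), (1, 15), (6, 0), (6, 1), (6, 2), (6, 3), (6, 4), (6, 5), (6, 6), (6, 7), (6, 8), (6, 9), (6, 10), (6, 11), (6, 12), (6, 13), (6, 14), (6, 15), (7, 0), (7, 1), (7, 2), (7, 3), (7, 4), (7, 5), (7, 6), (7, 7), (7, 8), (7, 9), (7, 10), (7, 11), (7, 12), (7, 13), (7, 14), (7, 15)]
Holes: [(0, 0), (0, 1), (0, 2), (0, 3), (0, 4), (0, 5), (0, 6), (0, 7), (0, 8), (0, 9), (0, 10), (0, 11), (0, 12), (0, 13), (0, 14), (0, 15), (1, 0), (1, 1), (1, 2), (1, 3), (1, 4), (1, 5), (1, 6), (1, 7), (1, 8), (1, 9), (1, 10), (1, 11), (1, 12), (1, 13), (1, 14), (1, 15), (6, 0), (6, 1), (6, 2), (6, 3), (6, 4), (6, 5), (6, 6), (6, 7), (6, 8), (6, 9), (6, 10), (6, 11), (6, 12), (6, 13), (6, 14), (6, 15), (7, 0), (7, 1), (7, 2), (7, 3), (7, 4), (7, 5), (7, 6), (7, 7), (7, 8), (7, 9), (7, 10), (7, 11), (7, 12), (7, 13), (7, 14), (7, 15)]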